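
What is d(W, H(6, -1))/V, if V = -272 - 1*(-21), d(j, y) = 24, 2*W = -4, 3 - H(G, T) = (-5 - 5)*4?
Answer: -24/251 ≈ -0.095618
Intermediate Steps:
H(G, T) = 43 (H(G, T) = 3 - (-5 - 5)*4 = 3 - (-10)*4 = 3 - 1*(-40) = 3 + 40 = 43)
W = -2 (W = (1/2)*(-4) = -2)
V = -251 (V = -272 + 21 = -251)
d(W, H(6, -1))/V = 24/(-251) = 24*(-1/251) = -24/251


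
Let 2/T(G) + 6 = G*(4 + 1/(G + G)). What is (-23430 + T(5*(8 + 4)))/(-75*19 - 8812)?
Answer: 10988666/4801153 ≈ 2.2888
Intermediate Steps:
T(G) = 2/(-6 + G*(4 + 1/(2*G))) (T(G) = 2/(-6 + G*(4 + 1/(G + G))) = 2/(-6 + G*(4 + 1/(2*G))))
(-23430 + T(5*(8 + 4)))/(-75*19 - 8812) = (-23430 + 4/(-11 + 8*(5*(8 + 4))))/(-75*19 - 8812) = (-23430 + 4/(-11 + 8*(5*12)))/(-1425 - 8812) = (-23430 + 4/(-11 + 8*60))/(-10237) = (-23430 + 4/(-11 + 480))*(-1/10237) = (-23430 + 4/469)*(-1/10237) = -10988666/469*(-1/10237) = 10988666/4801153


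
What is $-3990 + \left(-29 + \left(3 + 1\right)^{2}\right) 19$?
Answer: $-4237$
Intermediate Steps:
$-3990 + \left(-29 + \left(3 + 1\right)^{2}\right) 19 = -3990 + \left(-29 + 4^{2}\right) 19 = -3990 + \left(-29 + 16\right) 19 = -3990 - 247 = -4237$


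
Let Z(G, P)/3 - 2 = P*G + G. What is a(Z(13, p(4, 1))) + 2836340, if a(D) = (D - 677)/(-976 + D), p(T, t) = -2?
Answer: 2861867770/1009 ≈ 2.8363e+6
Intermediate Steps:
Z(G, P) = 6 + 3*G + 3*G*P (Z(G, P) = 6 + 3*(P*G + G) = 6 + 3*(G*P + G) = 6 + 3*(G + G*P) = 6 + (3*G + 3*G*P) = 6 + 3*G + 3*G*P)
a(D) = (-677 + D)/(-976 + D)
a(Z(13, p(4, 1))) + 2836340 = (-677 + (6 + 3*13 + 3*13*(-2)))/(-976 + (6 + 3*13 + 3*13*(-2))) + 2836340 = (-677 + (6 + 39 - 78))/(-976 + (6 + 39 - 78)) + 2836340 = (-677 - 33)/(-976 - 33) + 2836340 = -710/(-1009) + 2836340 = -1/1009*(-710) + 2836340 = 710/1009 + 2836340 = 2861867770/1009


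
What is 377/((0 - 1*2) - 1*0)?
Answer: -377/2 ≈ -188.50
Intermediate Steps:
377/((0 - 1*2) - 1*0) = 377/((0 - 2) + 0) = 377/(-2 + 0) = 377/(-2) = 377*(-½) = -377/2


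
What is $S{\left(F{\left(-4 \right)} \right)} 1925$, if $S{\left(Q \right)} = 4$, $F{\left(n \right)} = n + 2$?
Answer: $7700$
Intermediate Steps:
$F{\left(n \right)} = 2 + n$
$S{\left(F{\left(-4 \right)} \right)} 1925 = 4 \cdot 1925 = 7700$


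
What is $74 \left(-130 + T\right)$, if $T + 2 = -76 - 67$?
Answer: $-20350$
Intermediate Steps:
$T = -145$ ($T = -2 - 143 = -145$)
$74 \left(-130 + T\right) = 74 \left(-130 - 145\right) = 74 \left(-275\right) = -20350$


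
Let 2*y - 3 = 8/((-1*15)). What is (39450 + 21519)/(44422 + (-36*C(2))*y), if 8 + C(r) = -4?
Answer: 304845/224774 ≈ 1.3562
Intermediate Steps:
y = 37/30 (y = 3/2 + (8/((-1*15)))/2 = 3/2 + (8/(-15))/2 = 3/2 + (8*(-1/15))/2 = 3/2 + (½)*(-8/15) = 3/2 - 4/15 = 37/30 ≈ 1.2333)
C(r) = -12 (C(r) = -8 - 4 = -12)
(39450 + 21519)/(44422 + (-36*C(2))*y) = (39450 + 21519)/(44422 - 36*(-12)*(37/30)) = 60969/(44422 + 432*(37/30)) = 60969/(44422 + 2664/5) = 60969/(224774/5) = 60969*(5/224774) = 304845/224774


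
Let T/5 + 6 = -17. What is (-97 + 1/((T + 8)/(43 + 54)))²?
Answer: 109746576/11449 ≈ 9585.7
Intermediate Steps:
T = -115 (T = -30 + 5*(-17) = -30 - 85 = -115)
(-97 + 1/((T + 8)/(43 + 54)))² = (-97 + 1/((-115 + 8)/(43 + 54)))² = (-97 + 1/(-107/97))² = (-97 - 97/107)² = (-10476/107)² = 109746576/11449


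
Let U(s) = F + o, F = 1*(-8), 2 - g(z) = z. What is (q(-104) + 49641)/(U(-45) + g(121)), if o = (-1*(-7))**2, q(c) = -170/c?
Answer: -2581417/4056 ≈ -636.44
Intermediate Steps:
g(z) = 2 - z
o = 49 (o = 7**2 = 49)
F = -8
U(s) = 41 (U(s) = -8 + 49 = 41)
(q(-104) + 49641)/(U(-45) + g(121)) = (-170/(-104) + 49641)/(41 + (2 - 1*121)) = (-170*(-1/104) + 49641)/(41 + (2 - 121)) = (85/52 + 49641)/(41 - 119) = (2581417/52)/(-78) = (2581417/52)*(-1/78) = -2581417/4056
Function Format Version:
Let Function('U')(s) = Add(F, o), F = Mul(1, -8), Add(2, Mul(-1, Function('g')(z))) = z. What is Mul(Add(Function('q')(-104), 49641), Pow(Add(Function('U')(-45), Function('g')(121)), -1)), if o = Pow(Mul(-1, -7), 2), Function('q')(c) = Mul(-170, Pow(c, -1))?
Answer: Rational(-2581417, 4056) ≈ -636.44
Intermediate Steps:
Function('g')(z) = Add(2, Mul(-1, z))
o = 49 (o = Pow(7, 2) = 49)
F = -8
Function('U')(s) = 41 (Function('U')(s) = Add(-8, 49) = 41)
Mul(Add(Function('q')(-104), 49641), Pow(Add(Function('U')(-45), Function('g')(121)), -1)) = Mul(Add(Mul(-170, Pow(-104, -1)), 49641), Pow(Add(41, Add(2, Mul(-1, 121))), -1)) = Mul(Add(Mul(-170, Rational(-1, 104)), 49641), Pow(Add(41, Add(2, -121)), -1)) = Mul(Add(Rational(85, 52), 49641), Pow(Add(41, -119), -1)) = Mul(Rational(2581417, 52), Pow(-78, -1)) = Mul(Rational(2581417, 52), Rational(-1, 78)) = Rational(-2581417, 4056)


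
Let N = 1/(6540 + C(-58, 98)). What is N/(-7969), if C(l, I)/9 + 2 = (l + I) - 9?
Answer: -1/54197169 ≈ -1.8451e-8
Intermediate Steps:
C(l, I) = -99 + 9*I + 9*l (C(l, I) = -18 + 9*((l + I) - 9) = -18 + 9*((I + l) - 9) = -18 + 9*(-9 + I + l) = -18 + (-81 + 9*I + 9*l) = -99 + 9*I + 9*l)
N = 1/6801 (N = 1/(6540 + (-99 + 9*98 + 9*(-58))) = 1/(6540 + (-99 + 882 - 522)) = 1/(6540 + 261) = 1/6801 ≈ 0.00014704)
N/(-7969) = (1/6801)/(-7969) = (1/6801)*(-1/7969) = -1/54197169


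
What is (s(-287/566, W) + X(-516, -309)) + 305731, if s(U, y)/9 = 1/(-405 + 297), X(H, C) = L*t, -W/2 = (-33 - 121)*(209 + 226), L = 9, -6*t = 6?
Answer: 3668663/12 ≈ 3.0572e+5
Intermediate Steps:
t = -1 (t = -⅙*6 = -1)
W = 133980 (W = -2*(-33 - 121)*(209 + 226) = -(-308)*435 = -2*(-66990) = 133980)
X(H, C) = -9 (X(H, C) = 9*(-1) = -9)
s(U, y) = -1/12 (s(U, y) = 9/(-405 + 297) = 9/(-108) = 9*(-1/108) = -1/12)
(s(-287/566, W) + X(-516, -309)) + 305731 = (-1/12 - 9) + 305731 = -109/12 + 305731 = 3668663/12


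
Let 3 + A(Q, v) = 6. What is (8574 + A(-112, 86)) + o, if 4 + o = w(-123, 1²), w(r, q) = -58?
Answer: 8515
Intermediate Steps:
A(Q, v) = 3 (A(Q, v) = -3 + 6 = 3)
o = -62 (o = -4 - 58 = -62)
(8574 + A(-112, 86)) + o = (8574 + 3) - 62 = 8577 - 62 = 8515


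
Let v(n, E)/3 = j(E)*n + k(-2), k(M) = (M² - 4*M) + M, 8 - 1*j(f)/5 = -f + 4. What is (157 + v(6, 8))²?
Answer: 1605289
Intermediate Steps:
j(f) = 20 + 5*f (j(f) = 40 - 5*(-f + 4) = 40 - 5*(4 - f) = 40 + (-20 + 5*f) = 20 + 5*f)
k(M) = M² - 3*M
v(n, E) = 30 + 3*n*(20 + 5*E) (v(n, E) = 3*((20 + 5*E)*n - 2*(-3 - 2)) = 3*(n*(20 + 5*E) - 2*(-5)) = 3*(n*(20 + 5*E) + 10) = 3*(10 + n*(20 + 5*E)) = 30 + 3*n*(20 + 5*E))
(157 + v(6, 8))² = (157 + (30 + 15*6*(4 + 8)))² = (157 + (30 + 15*6*12))² = (157 + (30 + 1080))² = (157 + 1110)² = 1267² = 1605289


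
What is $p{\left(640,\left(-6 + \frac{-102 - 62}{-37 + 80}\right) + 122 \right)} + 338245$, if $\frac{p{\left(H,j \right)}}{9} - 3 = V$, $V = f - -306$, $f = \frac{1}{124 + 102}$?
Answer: $\frac{77071885}{226} \approx 3.4103 \cdot 10^{5}$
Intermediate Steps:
$f = \frac{1}{226} \approx 0.0044248$
$V = \frac{69157}{226}$ ($V = \frac{1}{226} - -306 = \frac{1}{226} + 306 = \frac{69157}{226} \approx 306.0$)
$p{\left(H,j \right)} = \frac{628515}{226}$ ($p{\left(H,j \right)} = 27 + 9 \cdot \frac{69157}{226} = 27 + \frac{622413}{226} = \frac{628515}{226}$)
$p{\left(640,\left(-6 + \frac{-102 - 62}{-37 + 80}\right) + 122 \right)} + 338245 = \frac{628515}{226} + 338245 = \frac{77071885}{226}$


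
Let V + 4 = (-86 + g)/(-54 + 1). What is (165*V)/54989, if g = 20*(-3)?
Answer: -990/264947 ≈ -0.0037366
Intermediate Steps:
g = -60
V = -66/53 (V = -4 + (-86 - 60)/(-54 + 1) = -4 - 146/(-53) = -4 - 146*(-1/53) = -4 + 146/53 = -66/53 ≈ -1.2453)
(165*V)/54989 = (165*(-66/53))/54989 = -10890/53*1/54989 = -990/264947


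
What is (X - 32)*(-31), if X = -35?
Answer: 2077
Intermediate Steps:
(X - 32)*(-31) = (-35 - 32)*(-31) = -67*(-31) = 2077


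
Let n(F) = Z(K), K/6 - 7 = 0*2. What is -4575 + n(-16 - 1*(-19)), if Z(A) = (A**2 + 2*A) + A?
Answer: -2685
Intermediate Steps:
K = 42 (K = 42 + 6*(0*2) = 42 + 6*0 = 42 + 0 = 42)
Z(A) = A**2 + 3*A
n(F) = 1890 (n(F) = 42*(3 + 42) = 42*45 = 1890)
-4575 + n(-16 - 1*(-19)) = -4575 + 1890 = -2685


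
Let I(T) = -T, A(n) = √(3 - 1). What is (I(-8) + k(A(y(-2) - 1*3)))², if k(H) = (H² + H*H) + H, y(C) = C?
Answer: 146 + 24*√2 ≈ 179.94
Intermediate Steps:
A(n) = √2
k(H) = H + 2*H² (k(H) = (H² + H²) + H = 2*H² + H = H + 2*H²)
(I(-8) + k(A(y(-2) - 1*3)))² = (-1*(-8) + √2*(1 + 2*√2))² = (8 + √2*(1 + 2*√2))²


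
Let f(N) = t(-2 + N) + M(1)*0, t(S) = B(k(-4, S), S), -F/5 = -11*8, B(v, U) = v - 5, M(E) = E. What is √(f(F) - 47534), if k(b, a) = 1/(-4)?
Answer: I*√190157/2 ≈ 218.03*I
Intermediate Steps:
k(b, a) = -¼
B(v, U) = -5 + v
F = 440 (F = -(-55)*8 = -5*(-88) = 440)
t(S) = -21/4 (t(S) = -5 - ¼ = -21/4)
f(N) = -21/4 (f(N) = -21/4 + 1*0 = -21/4 + 0 = -21/4)
√(f(F) - 47534) = √(-21/4 - 47534) = √(-190157/4) = I*√190157/2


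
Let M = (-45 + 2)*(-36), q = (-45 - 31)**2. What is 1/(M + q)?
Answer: 1/7324 ≈ 0.00013654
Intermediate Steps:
q = 5776 (q = (-76)**2 = 5776)
M = 1548 (M = -43*(-36) = 1548)
1/(M + q) = 1/(1548 + 5776) = 1/7324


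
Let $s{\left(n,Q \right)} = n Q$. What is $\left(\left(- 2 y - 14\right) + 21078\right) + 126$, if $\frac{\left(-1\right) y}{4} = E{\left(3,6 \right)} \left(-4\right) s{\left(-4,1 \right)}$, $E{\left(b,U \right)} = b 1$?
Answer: $21574$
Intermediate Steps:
$E{\left(b,U \right)} = b$
$s{\left(n,Q \right)} = Q n$
$y = -192$ ($y = - 4 \cdot 3 \left(-4\right) 1 \left(-4\right) = - 4 \left(\left(-12\right) \left(-4\right)\right) = \left(-4\right) 48 = -192$)
$\left(\left(- 2 y - 14\right) + 21078\right) + 126 = \left(\left(\left(-2\right) \left(-192\right) - 14\right) + 21078\right) + 126 = \left(\left(384 - 14\right) + 21078\right) + 126 = \left(370 + 21078\right) + 126 = 21448 + 126 = 21574$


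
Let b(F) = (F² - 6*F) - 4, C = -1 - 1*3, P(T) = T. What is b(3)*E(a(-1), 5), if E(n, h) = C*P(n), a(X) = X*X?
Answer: 52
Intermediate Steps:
C = -4 (C = -1 - 3 = -4)
a(X) = X²
b(F) = -4 + F² - 6*F
E(n, h) = -4*n
b(3)*E(a(-1), 5) = (-4 + 3² - 6*3)*(-4*(-1)²) = (-4 + 9 - 18)*(-4*1) = -13*(-4) = 52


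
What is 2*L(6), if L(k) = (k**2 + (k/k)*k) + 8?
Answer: 100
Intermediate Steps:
L(k) = 8 + k + k**2 (L(k) = (k**2 + 1*k) + 8 = (k**2 + k) + 8 = (k + k**2) + 8 = 8 + k + k**2)
2*L(6) = 2*(8 + 6 + 6**2) = 2*(8 + 6 + 36) = 2*50 = 100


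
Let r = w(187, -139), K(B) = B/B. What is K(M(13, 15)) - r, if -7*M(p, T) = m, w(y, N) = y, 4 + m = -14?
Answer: -186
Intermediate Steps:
m = -18 (m = -4 - 14 = -18)
M(p, T) = 18/7 (M(p, T) = -1/7*(-18) = 18/7)
K(B) = 1
r = 187
K(M(13, 15)) - r = 1 - 1*187 = 1 - 187 = -186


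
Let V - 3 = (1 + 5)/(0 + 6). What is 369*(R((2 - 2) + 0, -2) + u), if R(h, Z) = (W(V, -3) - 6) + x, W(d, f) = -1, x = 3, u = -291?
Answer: -108855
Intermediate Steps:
V = 4 (V = 3 + (1 + 5)/(0 + 6) = 3 + 6/6 = 3 + 6*(1/6) = 3 + 1 = 4)
R(h, Z) = -4 (R(h, Z) = (-1 - 6) + 3 = -7 + 3 = -4)
369*(R((2 - 2) + 0, -2) + u) = 369*(-4 - 291) = 369*(-295) = -108855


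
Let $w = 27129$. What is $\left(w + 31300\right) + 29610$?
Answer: $88039$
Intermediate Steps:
$\left(w + 31300\right) + 29610 = \left(27129 + 31300\right) + 29610 = 58429 + 29610 = 88039$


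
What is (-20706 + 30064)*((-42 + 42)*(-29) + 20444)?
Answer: 191314952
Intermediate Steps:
(-20706 + 30064)*((-42 + 42)*(-29) + 20444) = 9358*(0*(-29) + 20444) = 9358*(0 + 20444) = 9358*20444 = 191314952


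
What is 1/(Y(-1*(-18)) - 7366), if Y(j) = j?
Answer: -1/7348 ≈ -0.00013609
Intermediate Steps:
1/(Y(-1*(-18)) - 7366) = 1/(-1*(-18) - 7366) = 1/(18 - 7366) = 1/(-7348) = -1/7348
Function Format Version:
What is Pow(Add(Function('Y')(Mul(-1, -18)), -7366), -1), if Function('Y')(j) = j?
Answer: Rational(-1, 7348) ≈ -0.00013609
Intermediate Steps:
Pow(Add(Function('Y')(Mul(-1, -18)), -7366), -1) = Pow(Add(Mul(-1, -18), -7366), -1) = Pow(Add(18, -7366), -1) = Pow(-7348, -1) = Rational(-1, 7348)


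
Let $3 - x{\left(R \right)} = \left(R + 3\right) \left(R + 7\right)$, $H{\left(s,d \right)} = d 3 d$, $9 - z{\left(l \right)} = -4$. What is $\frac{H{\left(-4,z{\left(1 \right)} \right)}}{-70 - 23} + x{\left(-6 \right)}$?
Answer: $\frac{17}{31} \approx 0.54839$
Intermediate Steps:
$z{\left(l \right)} = 13$ ($z{\left(l \right)} = 9 - -4 = 9 + 4 = 13$)
$H{\left(s,d \right)} = 3 d^{2}$ ($H{\left(s,d \right)} = 3 d d = 3 d^{2}$)
$x{\left(R \right)} = 3 - \left(3 + R\right) \left(7 + R\right)$ ($x{\left(R \right)} = 3 - \left(R + 3\right) \left(R + 7\right) = 3 - \left(3 + R\right) \left(7 + R\right)$)
$\frac{H{\left(-4,z{\left(1 \right)} \right)}}{-70 - 23} + x{\left(-6 \right)} = \frac{3 \cdot 13^{2}}{-70 - 23} - -6 = \frac{3 \cdot 169}{-93} - -6 = \left(- \frac{1}{93}\right) 507 - -6 = - \frac{169}{31} + 6 = \frac{17}{31}$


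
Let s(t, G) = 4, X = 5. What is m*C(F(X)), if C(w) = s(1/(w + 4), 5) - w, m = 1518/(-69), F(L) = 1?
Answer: -66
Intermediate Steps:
m = -22 (m = 1518*(-1/69) = -22)
C(w) = 4 - w
m*C(F(X)) = -22*(4 - 1*1) = -22*(4 - 1) = -22*3 = -66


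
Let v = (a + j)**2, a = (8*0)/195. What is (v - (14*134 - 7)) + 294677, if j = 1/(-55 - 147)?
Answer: 11947737633/40804 ≈ 2.9281e+5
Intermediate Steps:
a = 0 (a = 0*(1/195) = 0)
j = -1/202 (j = 1/(-202) = -1/202 ≈ -0.0049505)
v = 1/40804 (v = (0 - 1/202)**2 = (-1/202)**2 = 1/40804 ≈ 2.4507e-5)
(v - (14*134 - 7)) + 294677 = (1/40804 - (14*134 - 7)) + 294677 = (1/40804 - (1876 - 7)) + 294677 = (1/40804 - 1*1869) + 294677 = (1/40804 - 1869) + 294677 = -76262675/40804 + 294677 = 11947737633/40804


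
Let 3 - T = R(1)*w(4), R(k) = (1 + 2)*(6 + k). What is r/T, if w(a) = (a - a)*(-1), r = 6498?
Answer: 2166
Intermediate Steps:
R(k) = 18 + 3*k (R(k) = 3*(6 + k) = 18 + 3*k)
w(a) = 0 (w(a) = 0*(-1) = 0)
T = 3 (T = 3 - (18 + 3*1)*0 = 3 - (18 + 3)*0 = 3 - 21*0 = 3 - 1*0 = 3 + 0 = 3)
r/T = 6498/3 = 6498*(1/3) = 2166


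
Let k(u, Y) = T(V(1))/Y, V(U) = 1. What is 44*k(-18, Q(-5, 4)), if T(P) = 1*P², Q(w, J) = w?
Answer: -44/5 ≈ -8.8000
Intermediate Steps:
T(P) = P²
k(u, Y) = 1/Y (k(u, Y) = 1²/Y = 1/Y)
44*k(-18, Q(-5, 4)) = 44/(-5) = 44*(-⅕) = -44/5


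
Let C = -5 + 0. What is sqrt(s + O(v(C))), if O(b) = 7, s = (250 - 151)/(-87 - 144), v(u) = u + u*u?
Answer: sqrt(322)/7 ≈ 2.5635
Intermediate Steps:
C = -5
v(u) = u + u**2
s = -3/7 (s = 99/(-231) = 99*(-1/231) = -3/7 ≈ -0.42857)
sqrt(s + O(v(C))) = sqrt(-3/7 + 7) = sqrt(46/7) = sqrt(322)/7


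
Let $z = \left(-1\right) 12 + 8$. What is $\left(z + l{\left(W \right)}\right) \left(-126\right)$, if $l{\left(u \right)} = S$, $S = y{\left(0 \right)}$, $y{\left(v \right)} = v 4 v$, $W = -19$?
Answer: $504$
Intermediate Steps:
$y{\left(v \right)} = 4 v^{2}$ ($y{\left(v \right)} = 4 v v = 4 v^{2}$)
$S = 0$ ($S = 4 \cdot 0^{2} = 4 \cdot 0 = 0$)
$l{\left(u \right)} = 0$
$z = -4$ ($z = -12 + 8 = -4$)
$\left(z + l{\left(W \right)}\right) \left(-126\right) = \left(-4 + 0\right) \left(-126\right) = \left(-4\right) \left(-126\right) = 504$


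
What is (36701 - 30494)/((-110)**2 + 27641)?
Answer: 2069/13247 ≈ 0.15619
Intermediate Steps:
(36701 - 30494)/((-110)**2 + 27641) = 6207/(12100 + 27641) = 6207/39741 = 6207*(1/39741) = 2069/13247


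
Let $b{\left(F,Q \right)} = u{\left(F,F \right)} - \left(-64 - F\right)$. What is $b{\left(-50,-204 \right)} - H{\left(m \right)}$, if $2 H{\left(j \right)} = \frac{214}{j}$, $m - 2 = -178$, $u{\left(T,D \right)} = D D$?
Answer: $\frac{442571}{176} \approx 2514.6$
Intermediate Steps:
$u{\left(T,D \right)} = D^{2}$
$b{\left(F,Q \right)} = 64 + F + F^{2}$ ($b{\left(F,Q \right)} = F^{2} - \left(-64 - F\right) = F^{2} + \left(64 + F\right) = 64 + F + F^{2}$)
$m = -176$ ($m = 2 - 178 = -176$)
$H{\left(j \right)} = \frac{107}{j}$ ($H{\left(j \right)} = \frac{214 \frac{1}{j}}{2} = \frac{107}{j}$)
$b{\left(-50,-204 \right)} - H{\left(m \right)} = \left(64 - 50 + \left(-50\right)^{2}\right) - \frac{107}{-176} = \left(64 - 50 + 2500\right) - 107 \left(- \frac{1}{176}\right) = 2514 - - \frac{107}{176} = 2514 + \frac{107}{176} = \frac{442571}{176}$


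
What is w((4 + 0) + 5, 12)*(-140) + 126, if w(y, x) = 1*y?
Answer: -1134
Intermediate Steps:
w(y, x) = y
w((4 + 0) + 5, 12)*(-140) + 126 = ((4 + 0) + 5)*(-140) + 126 = (4 + 5)*(-140) + 126 = 9*(-140) + 126 = -1260 + 126 = -1134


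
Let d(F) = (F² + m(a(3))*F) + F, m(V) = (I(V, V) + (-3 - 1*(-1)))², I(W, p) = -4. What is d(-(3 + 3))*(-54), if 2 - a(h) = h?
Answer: 10044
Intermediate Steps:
a(h) = 2 - h
m(V) = 36 (m(V) = (-4 + (-3 - 1*(-1)))² = (-4 + (-3 + 1))² = (-4 - 2)² = (-6)² = 36)
d(F) = F² + 37*F (d(F) = (F² + 36*F) + F = F² + 37*F)
d(-(3 + 3))*(-54) = ((-(3 + 3))*(37 - (3 + 3)))*(-54) = ((-1*6)*(37 - 1*6))*(-54) = -6*(37 - 6)*(-54) = -6*31*(-54) = -186*(-54) = 10044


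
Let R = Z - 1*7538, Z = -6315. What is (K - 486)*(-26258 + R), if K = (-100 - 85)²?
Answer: -1353305029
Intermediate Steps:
K = 34225 (K = (-185)² = 34225)
R = -13853 (R = -6315 - 1*7538 = -6315 - 7538 = -13853)
(K - 486)*(-26258 + R) = (34225 - 486)*(-26258 - 13853) = 33739*(-40111) = -1353305029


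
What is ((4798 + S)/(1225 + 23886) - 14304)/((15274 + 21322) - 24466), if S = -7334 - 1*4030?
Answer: -35919431/30459643 ≈ -1.1792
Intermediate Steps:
S = -11364 (S = -7334 - 4030 = -11364)
((4798 + S)/(1225 + 23886) - 14304)/((15274 + 21322) - 24466) = ((4798 - 11364)/(1225 + 23886) - 14304)/((15274 + 21322) - 24466) = (-6566/25111 - 14304)/(36596 - 24466) = (-6566*1/25111 - 14304)/12130 = (-6566/25111 - 14304)*(1/12130) = -359194310/25111*1/12130 = -35919431/30459643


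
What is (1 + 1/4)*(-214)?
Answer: -535/2 ≈ -267.50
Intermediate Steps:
(1 + 1/4)*(-214) = (1 + ¼)*(-214) = (5/4)*(-214) = -535/2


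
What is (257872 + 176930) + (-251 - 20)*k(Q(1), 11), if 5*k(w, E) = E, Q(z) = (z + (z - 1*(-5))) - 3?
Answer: 2171029/5 ≈ 4.3421e+5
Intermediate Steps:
Q(z) = 2 + 2*z (Q(z) = (z + (z + 5)) - 3 = (z + (5 + z)) - 3 = (5 + 2*z) - 3 = 2 + 2*z)
k(w, E) = E/5
(257872 + 176930) + (-251 - 20)*k(Q(1), 11) = (257872 + 176930) + (-251 - 20)*((1/5)*11) = 434802 - 271*11/5 = 434802 - 2981/5 = 2171029/5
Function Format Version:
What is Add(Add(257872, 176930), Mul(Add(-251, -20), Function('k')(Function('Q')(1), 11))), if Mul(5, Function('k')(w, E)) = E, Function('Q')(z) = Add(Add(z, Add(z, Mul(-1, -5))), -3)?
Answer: Rational(2171029, 5) ≈ 4.3421e+5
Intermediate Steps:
Function('Q')(z) = Add(2, Mul(2, z)) (Function('Q')(z) = Add(Add(z, Add(z, 5)), -3) = Add(Add(z, Add(5, z)), -3) = Add(Add(5, Mul(2, z)), -3) = Add(2, Mul(2, z)))
Function('k')(w, E) = Mul(Rational(1, 5), E)
Add(Add(257872, 176930), Mul(Add(-251, -20), Function('k')(Function('Q')(1), 11))) = Add(Add(257872, 176930), Mul(Add(-251, -20), Mul(Rational(1, 5), 11))) = Add(434802, Mul(-271, Rational(11, 5))) = Add(434802, Rational(-2981, 5)) = Rational(2171029, 5)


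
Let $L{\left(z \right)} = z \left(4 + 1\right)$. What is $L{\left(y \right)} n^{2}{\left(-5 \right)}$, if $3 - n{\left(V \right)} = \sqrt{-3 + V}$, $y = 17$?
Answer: $85 - 1020 i \sqrt{2} \approx 85.0 - 1442.5 i$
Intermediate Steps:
$n{\left(V \right)} = 3 - \sqrt{-3 + V}$
$L{\left(z \right)} = 5 z$ ($L{\left(z \right)} = z 5 = 5 z$)
$L{\left(y \right)} n^{2}{\left(-5 \right)} = 5 \cdot 17 \left(3 - \sqrt{-3 - 5}\right)^{2} = 85 \left(3 - \sqrt{-8}\right)^{2} = 85 \left(3 - 2 i \sqrt{2}\right)^{2}$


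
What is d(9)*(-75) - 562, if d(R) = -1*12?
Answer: 338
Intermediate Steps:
d(R) = -12
d(9)*(-75) - 562 = -12*(-75) - 562 = 900 - 562 = 338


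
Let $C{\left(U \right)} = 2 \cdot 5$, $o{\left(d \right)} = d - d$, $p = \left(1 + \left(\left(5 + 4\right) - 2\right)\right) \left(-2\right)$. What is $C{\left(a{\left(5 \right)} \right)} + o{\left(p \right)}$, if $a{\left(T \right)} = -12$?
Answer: $10$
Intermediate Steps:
$p = -16$ ($p = \left(1 + \left(9 - 2\right)\right) \left(-2\right) = \left(1 + 7\right) \left(-2\right) = 8 \left(-2\right) = -16$)
$o{\left(d \right)} = 0$
$C{\left(U \right)} = 10$
$C{\left(a{\left(5 \right)} \right)} + o{\left(p \right)} = 10 + 0 = 10$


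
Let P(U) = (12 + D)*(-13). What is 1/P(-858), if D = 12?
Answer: -1/312 ≈ -0.0032051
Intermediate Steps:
P(U) = -312 (P(U) = (12 + 12)*(-13) = 24*(-13) = -312)
1/P(-858) = 1/(-312) = -1/312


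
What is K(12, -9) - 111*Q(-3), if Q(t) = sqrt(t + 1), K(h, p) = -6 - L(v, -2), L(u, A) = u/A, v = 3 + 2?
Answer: -7/2 - 111*I*sqrt(2) ≈ -3.5 - 156.98*I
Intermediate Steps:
v = 5
K(h, p) = -7/2 (K(h, p) = -6 - 5/(-2) = -6 - 5*(-1)/2 = -6 - 1*(-5/2) = -6 + 5/2 = -7/2)
Q(t) = sqrt(1 + t)
K(12, -9) - 111*Q(-3) = -7/2 - 111*sqrt(1 - 3) = -7/2 - 111*I*sqrt(2)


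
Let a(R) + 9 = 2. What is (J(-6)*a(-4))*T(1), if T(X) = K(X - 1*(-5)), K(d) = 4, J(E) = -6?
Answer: 168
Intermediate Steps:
T(X) = 4
a(R) = -7 (a(R) = -9 + 2 = -7)
(J(-6)*a(-4))*T(1) = -6*(-7)*4 = 42*4 = 168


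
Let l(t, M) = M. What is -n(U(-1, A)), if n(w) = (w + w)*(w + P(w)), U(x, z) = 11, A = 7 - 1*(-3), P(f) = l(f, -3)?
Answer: -176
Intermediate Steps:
P(f) = -3
A = 10 (A = 7 + 3 = 10)
n(w) = 2*w*(-3 + w) (n(w) = (w + w)*(w - 3) = (2*w)*(-3 + w) = 2*w*(-3 + w))
-n(U(-1, A)) = -2*11*(-3 + 11) = -2*11*8 = -1*176 = -176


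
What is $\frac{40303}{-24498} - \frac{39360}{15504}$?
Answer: $- \frac{33106229}{7912854} \approx -4.1839$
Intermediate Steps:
$\frac{40303}{-24498} - \frac{39360}{15504} = 40303 \left(- \frac{1}{24498}\right) - \frac{820}{323} = - \frac{40303}{24498} - \frac{820}{323} = - \frac{33106229}{7912854}$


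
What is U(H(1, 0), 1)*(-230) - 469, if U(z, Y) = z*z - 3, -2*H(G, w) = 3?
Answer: -593/2 ≈ -296.50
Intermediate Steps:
H(G, w) = -3/2 (H(G, w) = -½*3 = -3/2)
U(z, Y) = -3 + z² (U(z, Y) = z² - 3 = -3 + z²)
U(H(1, 0), 1)*(-230) - 469 = (-3 + (-3/2)²)*(-230) - 469 = (-3 + 9/4)*(-230) - 469 = -¾*(-230) - 469 = 345/2 - 469 = -593/2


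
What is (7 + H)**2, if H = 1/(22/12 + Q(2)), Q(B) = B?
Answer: 27889/529 ≈ 52.720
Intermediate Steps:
H = 6/23 (H = 1/(22/12 + 2) = 1/(22*(1/12) + 2) = 1/(11/6 + 2) = 1/(23/6) = 6/23 ≈ 0.26087)
(7 + H)**2 = (7 + 6/23)**2 = (167/23)**2 = 27889/529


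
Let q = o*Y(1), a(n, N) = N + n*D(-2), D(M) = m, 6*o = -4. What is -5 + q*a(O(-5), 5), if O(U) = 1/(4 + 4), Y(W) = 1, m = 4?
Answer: -26/3 ≈ -8.6667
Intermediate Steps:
o = -⅔ (o = (⅙)*(-4) = -⅔ ≈ -0.66667)
D(M) = 4
O(U) = ⅛ (O(U) = 1/8 = ⅛)
a(n, N) = N + 4*n (a(n, N) = N + n*4 = N + 4*n)
q = -⅔ (q = -⅔*1 = -⅔ ≈ -0.66667)
-5 + q*a(O(-5), 5) = -5 - 2*(5 + 4*(⅛))/3 = -5 - 2*(5 + ½)/3 = -5 - ⅔*11/2 = -5 - 11/3 = -26/3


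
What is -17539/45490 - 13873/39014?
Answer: -328837329/443686715 ≈ -0.74115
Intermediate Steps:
-17539/45490 - 13873/39014 = -328837329/443686715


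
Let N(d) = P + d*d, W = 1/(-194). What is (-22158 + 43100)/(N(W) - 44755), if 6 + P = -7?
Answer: -788173112/1684888447 ≈ -0.46779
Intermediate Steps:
P = -13 (P = -6 - 7 = -13)
W = -1/194 ≈ -0.0051546
N(d) = -13 + d**2 (N(d) = -13 + d*d = -13 + d**2)
(-22158 + 43100)/(N(W) - 44755) = (-22158 + 43100)/((-13 + (-1/194)**2) - 44755) = 20942/((-13 + 1/37636) - 44755) = 20942/(-489267/37636 - 44755) = 20942/(-1684888447/37636) = 20942*(-37636/1684888447) = -788173112/1684888447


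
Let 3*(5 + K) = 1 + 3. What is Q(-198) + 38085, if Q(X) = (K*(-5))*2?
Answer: 114365/3 ≈ 38122.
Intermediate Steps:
K = -11/3 (K = -5 + (1 + 3)/3 = -5 + (⅓)*4 = -5 + 4/3 = -11/3 ≈ -3.6667)
Q(X) = 110/3 (Q(X) = -11/3*(-5)*2 = (55/3)*2 = 110/3)
Q(-198) + 38085 = 110/3 + 38085 = 114365/3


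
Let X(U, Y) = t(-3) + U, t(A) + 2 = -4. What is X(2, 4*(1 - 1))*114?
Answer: -456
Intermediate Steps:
t(A) = -6 (t(A) = -2 - 4 = -6)
X(U, Y) = -6 + U
X(2, 4*(1 - 1))*114 = (-6 + 2)*114 = -4*114 = -456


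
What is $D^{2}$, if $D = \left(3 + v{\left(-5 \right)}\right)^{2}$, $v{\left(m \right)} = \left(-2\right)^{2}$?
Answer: $2401$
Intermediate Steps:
$v{\left(m \right)} = 4$
$D = 49$ ($D = \left(3 + 4\right)^{2} = 7^{2} = 49$)
$D^{2} = 49^{2} = 2401$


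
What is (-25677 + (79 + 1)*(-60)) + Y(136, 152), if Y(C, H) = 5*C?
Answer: -29797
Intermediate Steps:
(-25677 + (79 + 1)*(-60)) + Y(136, 152) = (-25677 + (79 + 1)*(-60)) + 5*136 = (-25677 + 80*(-60)) + 680 = (-25677 - 4800) + 680 = -30477 + 680 = -29797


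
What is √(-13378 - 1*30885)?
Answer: I*√44263 ≈ 210.39*I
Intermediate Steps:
√(-13378 - 1*30885) = √(-13378 - 30885) = √(-44263) = I*√44263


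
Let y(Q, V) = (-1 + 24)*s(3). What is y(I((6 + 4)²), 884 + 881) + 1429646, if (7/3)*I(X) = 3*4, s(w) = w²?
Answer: 1429853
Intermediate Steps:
I(X) = 36/7 (I(X) = 3*(3*4)/7 = (3/7)*12 = 36/7)
y(Q, V) = 207 (y(Q, V) = (-1 + 24)*3² = 23*9 = 207)
y(I((6 + 4)²), 884 + 881) + 1429646 = 207 + 1429646 = 1429853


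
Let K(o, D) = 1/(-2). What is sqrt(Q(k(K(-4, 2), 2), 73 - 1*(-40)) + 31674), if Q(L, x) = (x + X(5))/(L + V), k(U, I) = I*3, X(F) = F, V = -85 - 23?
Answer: sqrt(82381065)/51 ≈ 177.97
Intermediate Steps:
V = -108
K(o, D) = -1/2
k(U, I) = 3*I
Q(L, x) = (5 + x)/(-108 + L) (Q(L, x) = (x + 5)/(L - 108) = (5 + x)/(-108 + L))
sqrt(Q(k(K(-4, 2), 2), 73 - 1*(-40)) + 31674) = sqrt((5 + (73 - 1*(-40)))/(-108 + 3*2) + 31674) = sqrt((5 + (73 + 40))/(-108 + 6) + 31674) = sqrt((5 + 113)/(-102) + 31674) = sqrt(-1/102*118 + 31674) = sqrt(-59/51 + 31674) = sqrt(1615315/51) = sqrt(82381065)/51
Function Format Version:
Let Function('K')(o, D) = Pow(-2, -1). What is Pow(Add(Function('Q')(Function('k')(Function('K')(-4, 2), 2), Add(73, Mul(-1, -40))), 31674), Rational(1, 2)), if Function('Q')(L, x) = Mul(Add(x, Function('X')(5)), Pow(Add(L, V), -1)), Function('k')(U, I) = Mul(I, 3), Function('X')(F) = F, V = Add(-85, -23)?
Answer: Mul(Rational(1, 51), Pow(82381065, Rational(1, 2))) ≈ 177.97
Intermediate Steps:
V = -108
Function('K')(o, D) = Rational(-1, 2)
Function('k')(U, I) = Mul(3, I)
Function('Q')(L, x) = Mul(Pow(Add(-108, L), -1), Add(5, x)) (Function('Q')(L, x) = Mul(Add(x, 5), Pow(Add(L, -108), -1)) = Mul(Add(5, x), Pow(Add(-108, L), -1)) = Mul(Pow(Add(-108, L), -1), Add(5, x)))
Pow(Add(Function('Q')(Function('k')(Function('K')(-4, 2), 2), Add(73, Mul(-1, -40))), 31674), Rational(1, 2)) = Pow(Add(Mul(Pow(Add(-108, Mul(3, 2)), -1), Add(5, Add(73, Mul(-1, -40)))), 31674), Rational(1, 2)) = Pow(Add(Mul(Pow(Add(-108, 6), -1), Add(5, Add(73, 40))), 31674), Rational(1, 2)) = Pow(Add(Mul(Pow(-102, -1), Add(5, 113)), 31674), Rational(1, 2)) = Pow(Add(Mul(Rational(-1, 102), 118), 31674), Rational(1, 2)) = Pow(Add(Rational(-59, 51), 31674), Rational(1, 2)) = Pow(Rational(1615315, 51), Rational(1, 2)) = Mul(Rational(1, 51), Pow(82381065, Rational(1, 2)))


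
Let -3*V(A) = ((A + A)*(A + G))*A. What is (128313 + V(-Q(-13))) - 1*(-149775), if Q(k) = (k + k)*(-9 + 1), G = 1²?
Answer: 6248520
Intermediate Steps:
G = 1
Q(k) = -16*k (Q(k) = (2*k)*(-8) = -16*k)
V(A) = -2*A²*(1 + A)/3 (V(A) = -(A + A)*(A + 1)*A/3 = -(2*A)*(1 + A)*A/3 = -2*A*(1 + A)*A/3 = -2*A²*(1 + A)/3)
(128313 + V(-Q(-13))) - 1*(-149775) = (128313 + 2*(-(-16)*(-13))²*(-1 - (-1)*(-16*(-13)))/3) - 1*(-149775) = (128313 + 2*(-1*208)²*(-1 - (-1)*208)/3) + 149775 = (128313 + (⅔)*(-208)²*(-1 - 1*(-208))) + 149775 = (128313 + (⅔)*43264*(-1 + 208)) + 149775 = (128313 + (⅔)*43264*207) + 149775 = (128313 + 5970432) + 149775 = 6098745 + 149775 = 6248520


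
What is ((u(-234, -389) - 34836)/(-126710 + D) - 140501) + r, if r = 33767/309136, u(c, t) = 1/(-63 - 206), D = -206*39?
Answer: -196788443340375853/1400623187312 ≈ -1.4050e+5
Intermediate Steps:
D = -8034
u(c, t) = -1/269 (u(c, t) = 1/(-269) = -1/269)
r = 33767/309136 (r = 33767*(1/309136) = 33767/309136 ≈ 0.10923)
((u(-234, -389) - 34836)/(-126710 + D) - 140501) + r = ((-1/269 - 34836)/(-126710 - 8034) - 140501) + 33767/309136 = (-9370885/269/(-134744) - 140501) + 33767/309136 = (-9370885/269*(-1/134744) - 140501) + 33767/309136 = (9370885/36246136 - 140501) + 33767/309136 = -5092608983251/36246136 + 33767/309136 = -196788443340375853/1400623187312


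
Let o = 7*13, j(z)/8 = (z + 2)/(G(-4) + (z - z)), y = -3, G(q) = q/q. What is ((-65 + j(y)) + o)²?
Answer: 324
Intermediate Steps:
G(q) = 1
j(z) = 16 + 8*z (j(z) = 8*((z + 2)/(1 + (z - z))) = 8*((2 + z)/(1 + 0)) = 8*((2 + z)/1) = 8*((2 + z)*1) = 8*(2 + z) = 16 + 8*z)
o = 91
((-65 + j(y)) + o)² = ((-65 + (16 + 8*(-3))) + 91)² = ((-65 + (16 - 24)) + 91)² = ((-65 - 8) + 91)² = (-73 + 91)² = 18² = 324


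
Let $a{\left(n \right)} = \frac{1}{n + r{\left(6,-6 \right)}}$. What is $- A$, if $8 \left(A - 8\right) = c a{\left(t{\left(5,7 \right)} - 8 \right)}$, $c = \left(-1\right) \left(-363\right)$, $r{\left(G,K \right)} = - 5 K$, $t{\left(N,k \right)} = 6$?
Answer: $- \frac{2155}{224} \approx -9.6205$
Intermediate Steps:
$c = 363$
$a{\left(n \right)} = \frac{1}{30 + n}$ ($a{\left(n \right)} = \frac{1}{n - -30} = \frac{1}{n + 30} = \frac{1}{30 + n}$)
$A = \frac{2155}{224}$ ($A = 8 + \frac{363 \frac{1}{30 + \left(6 - 8\right)}}{8} = 8 + \frac{363 \frac{1}{30 - 2}}{8} = 8 + \frac{363 \cdot \frac{1}{28}}{8} = 8 + \frac{1}{8} \cdot \frac{363}{28} = 8 + \frac{363}{224} = \frac{2155}{224} \approx 9.6205$)
$- A = \left(-1\right) \frac{2155}{224} = - \frac{2155}{224}$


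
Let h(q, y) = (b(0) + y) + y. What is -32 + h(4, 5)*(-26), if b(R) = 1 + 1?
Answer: -344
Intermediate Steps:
b(R) = 2
h(q, y) = 2 + 2*y (h(q, y) = (2 + y) + y = 2 + 2*y)
-32 + h(4, 5)*(-26) = -32 + (2 + 2*5)*(-26) = -32 + (2 + 10)*(-26) = -32 + 12*(-26) = -32 - 312 = -344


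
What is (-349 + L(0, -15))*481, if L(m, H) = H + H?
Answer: -182299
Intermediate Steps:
L(m, H) = 2*H
(-349 + L(0, -15))*481 = (-349 + 2*(-15))*481 = (-349 - 30)*481 = -379*481 = -182299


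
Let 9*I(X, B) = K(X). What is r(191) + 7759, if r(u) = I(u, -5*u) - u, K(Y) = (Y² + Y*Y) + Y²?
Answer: 59185/3 ≈ 19728.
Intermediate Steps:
K(Y) = 3*Y² (K(Y) = (Y² + Y²) + Y² = 2*Y² + Y² = 3*Y²)
I(X, B) = X²/3 (I(X, B) = (3*X²)/9 = X²/3)
r(u) = -u + u²/3 (r(u) = u²/3 - u = -u + u²/3)
r(191) + 7759 = (⅓)*191*(-3 + 191) + 7759 = (⅓)*191*188 + 7759 = 35908/3 + 7759 = 59185/3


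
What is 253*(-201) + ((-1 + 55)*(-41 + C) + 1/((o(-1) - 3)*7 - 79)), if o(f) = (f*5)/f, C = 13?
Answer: -3403726/65 ≈ -52365.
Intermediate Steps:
o(f) = 5 (o(f) = (5*f)/f = 5)
253*(-201) + ((-1 + 55)*(-41 + C) + 1/((o(-1) - 3)*7 - 79)) = 253*(-201) + ((-1 + 55)*(-41 + 13) + 1/((5 - 3)*7 - 79)) = -50853 + (54*(-28) + 1/(2*7 - 79)) = -50853 + (-1512 + 1/(14 - 79)) = -50853 + (-1512 + 1/(-65)) = -50853 + (-1512 - 1/65) = -50853 - 98281/65 = -3403726/65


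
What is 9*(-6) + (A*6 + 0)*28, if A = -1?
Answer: -222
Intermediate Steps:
9*(-6) + (A*6 + 0)*28 = 9*(-6) + (-1*6 + 0)*28 = -54 + (-6 + 0)*28 = -54 - 6*28 = -54 - 168 = -222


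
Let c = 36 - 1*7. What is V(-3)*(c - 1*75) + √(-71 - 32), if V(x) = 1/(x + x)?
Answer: 23/3 + I*√103 ≈ 7.6667 + 10.149*I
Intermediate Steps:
V(x) = 1/(2*x)
c = 29 (c = 36 - 7 = 29)
V(-3)*(c - 1*75) + √(-71 - 32) = ((½)/(-3))*(29 - 1*75) + √(-71 - 32) = ((½)*(-⅓))*(29 - 75) + √(-103) = -⅙*(-46) + I*√103 = 23/3 + I*√103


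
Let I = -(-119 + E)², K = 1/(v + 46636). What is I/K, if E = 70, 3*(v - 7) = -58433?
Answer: -195671896/3 ≈ -6.5224e+7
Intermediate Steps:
v = -58412/3 (v = 7 + (⅓)*(-58433) = 7 - 58433/3 = -58412/3 ≈ -19471.)
K = 3/81496 (K = 1/(-58412/3 + 46636) = 1/(81496/3) = 3/81496 ≈ 3.6812e-5)
I = -2401 (I = -(-119 + 70)² = -1*(-49)² = -1*2401 = -2401)
I/K = -2401/3/81496 = -2401*81496/3 = -195671896/3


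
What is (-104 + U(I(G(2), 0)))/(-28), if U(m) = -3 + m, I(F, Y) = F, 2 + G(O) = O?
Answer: 107/28 ≈ 3.8214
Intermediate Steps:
G(O) = -2 + O
(-104 + U(I(G(2), 0)))/(-28) = (-104 + (-3 + (-2 + 2)))/(-28) = -(-104 + (-3 + 0))/28 = -(-104 - 3)/28 = -1/28*(-107) = 107/28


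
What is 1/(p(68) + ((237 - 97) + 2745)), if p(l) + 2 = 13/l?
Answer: 68/196057 ≈ 0.00034684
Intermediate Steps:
p(l) = -2 + 13/l
1/(p(68) + ((237 - 97) + 2745)) = 1/((-2 + 13/68) + ((237 - 97) + 2745)) = 1/((-2 + 13*(1/68)) + (140 + 2745)) = 1/((-2 + 13/68) + 2885) = 1/(-123/68 + 2885) = 1/(196057/68) = 68/196057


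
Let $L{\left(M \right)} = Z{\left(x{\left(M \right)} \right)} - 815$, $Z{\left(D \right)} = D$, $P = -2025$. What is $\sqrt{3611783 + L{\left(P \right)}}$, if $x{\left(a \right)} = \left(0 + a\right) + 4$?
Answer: $\sqrt{3608947} \approx 1899.7$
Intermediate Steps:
$x{\left(a \right)} = 4 + a$ ($x{\left(a \right)} = a + 4 = 4 + a$)
$L{\left(M \right)} = -811 + M$ ($L{\left(M \right)} = \left(4 + M\right) - 815 = -811 + M$)
$\sqrt{3611783 + L{\left(P \right)}} = \sqrt{3611783 - 2836} = \sqrt{3608947}$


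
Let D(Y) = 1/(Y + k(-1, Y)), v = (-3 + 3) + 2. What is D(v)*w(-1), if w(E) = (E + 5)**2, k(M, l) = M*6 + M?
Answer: -16/5 ≈ -3.2000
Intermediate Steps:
v = 2 (v = 0 + 2 = 2)
k(M, l) = 7*M (k(M, l) = 6*M + M = 7*M)
D(Y) = 1/(-7 + Y) (D(Y) = 1/(Y + 7*(-1)) = 1/(Y - 7) = 1/(-7 + Y))
w(E) = (5 + E)**2
D(v)*w(-1) = (5 - 1)**2/(-7 + 2) = 4**2/(-5) = -1/5*16 = -16/5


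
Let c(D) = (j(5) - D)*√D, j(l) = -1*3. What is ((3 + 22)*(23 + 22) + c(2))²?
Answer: 1265675 - 11250*√2 ≈ 1.2498e+6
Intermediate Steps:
j(l) = -3
c(D) = √D*(-3 - D) (c(D) = (-3 - D)*√D = √D*(-3 - D))
((3 + 22)*(23 + 22) + c(2))² = ((3 + 22)*(23 + 22) + √2*(-3 - 1*2))² = (25*45 + √2*(-3 - 2))² = (1125 + √2*(-5))² = (1125 - 5*√2)²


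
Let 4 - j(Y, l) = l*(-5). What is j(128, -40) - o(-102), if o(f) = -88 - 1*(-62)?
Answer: -170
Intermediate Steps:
o(f) = -26 (o(f) = -88 + 62 = -26)
j(Y, l) = 4 + 5*l (j(Y, l) = 4 - l*(-5) = 4 - (-5)*l = 4 + 5*l)
j(128, -40) - o(-102) = (4 + 5*(-40)) - 1*(-26) = (4 - 200) + 26 = -196 + 26 = -170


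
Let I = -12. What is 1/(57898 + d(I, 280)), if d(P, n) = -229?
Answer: 1/57669 ≈ 1.7340e-5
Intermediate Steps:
1/(57898 + d(I, 280)) = 1/(57898 - 229) = 1/57669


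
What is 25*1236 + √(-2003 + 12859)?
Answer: 30900 + 2*√2714 ≈ 31004.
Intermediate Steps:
25*1236 + √(-2003 + 12859) = 30900 + √10856 = 30900 + 2*√2714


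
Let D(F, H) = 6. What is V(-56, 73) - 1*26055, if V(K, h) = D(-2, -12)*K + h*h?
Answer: -21062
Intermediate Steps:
V(K, h) = h² + 6*K (V(K, h) = 6*K + h*h = 6*K + h² = h² + 6*K)
V(-56, 73) - 1*26055 = (73² + 6*(-56)) - 1*26055 = (5329 - 336) - 26055 = 4993 - 26055 = -21062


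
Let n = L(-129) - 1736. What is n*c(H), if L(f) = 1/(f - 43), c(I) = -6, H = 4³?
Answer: 895779/86 ≈ 10416.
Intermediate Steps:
H = 64
L(f) = 1/(-43 + f)
n = -298593/172 (n = 1/(-43 - 129) - 1736 = 1/(-172) - 1736 = -1/172 - 1736 = -298593/172 ≈ -1736.0)
n*c(H) = -298593/172*(-6) = 895779/86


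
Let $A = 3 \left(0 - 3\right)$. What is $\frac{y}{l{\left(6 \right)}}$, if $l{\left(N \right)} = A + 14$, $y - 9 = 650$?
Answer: $\frac{659}{5} \approx 131.8$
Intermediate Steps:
$y = 659$ ($y = 9 + 650 = 659$)
$A = -9$ ($A = 3 \left(-3\right) = -9$)
$l{\left(N \right)} = 5$ ($l{\left(N \right)} = -9 + 14 = 5$)
$\frac{y}{l{\left(6 \right)}} = \frac{659}{5}$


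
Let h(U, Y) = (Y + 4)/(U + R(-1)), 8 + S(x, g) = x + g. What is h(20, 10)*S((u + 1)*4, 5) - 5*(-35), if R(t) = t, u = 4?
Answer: 3563/19 ≈ 187.53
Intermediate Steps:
S(x, g) = -8 + g + x (S(x, g) = -8 + (x + g) = -8 + (g + x) = -8 + g + x)
h(U, Y) = (4 + Y)/(-1 + U) (h(U, Y) = (Y + 4)/(U - 1) = (4 + Y)/(-1 + U))
h(20, 10)*S((u + 1)*4, 5) - 5*(-35) = ((4 + 10)/(-1 + 20))*(-8 + 5 + (4 + 1)*4) - 5*(-35) = (14/19)*(-8 + 5 + 5*4) + 175 = ((1/19)*14)*(-8 + 5 + 20) + 175 = (14/19)*17 + 175 = 238/19 + 175 = 3563/19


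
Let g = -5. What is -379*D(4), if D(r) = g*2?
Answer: 3790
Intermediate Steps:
D(r) = -10 (D(r) = -5*2 = -10)
-379*D(4) = -379*(-10) = 3790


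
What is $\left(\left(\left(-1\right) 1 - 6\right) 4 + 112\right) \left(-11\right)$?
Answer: $-924$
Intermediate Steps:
$\left(\left(\left(-1\right) 1 - 6\right) 4 + 112\right) \left(-11\right) = \left(\left(-1 - 6\right) 4 + 112\right) \left(-11\right) = \left(\left(-7\right) 4 + 112\right) \left(-11\right) = \left(-28 + 112\right) \left(-11\right) = 84 \left(-11\right) = -924$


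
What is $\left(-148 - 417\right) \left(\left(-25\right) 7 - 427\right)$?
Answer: $340130$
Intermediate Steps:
$\left(-148 - 417\right) \left(\left(-25\right) 7 - 427\right) = - 565 \left(-175 - 427\right) = \left(-565\right) \left(-602\right) = 340130$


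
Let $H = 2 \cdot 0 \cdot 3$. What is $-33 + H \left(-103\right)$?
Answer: $-33$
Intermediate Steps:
$H = 0$ ($H = 0 \cdot 3 = 0$)
$-33 + H \left(-103\right) = -33 + 0 \left(-103\right) = -33 + 0 = -33$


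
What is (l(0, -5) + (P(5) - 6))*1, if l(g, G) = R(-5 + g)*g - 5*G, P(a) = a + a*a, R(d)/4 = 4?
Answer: 49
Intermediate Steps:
R(d) = 16 (R(d) = 4*4 = 16)
P(a) = a + a**2
l(g, G) = -5*G + 16*g (l(g, G) = 16*g - 5*G = -5*G + 16*g)
(l(0, -5) + (P(5) - 6))*1 = ((-5*(-5) + 16*0) + (5*(1 + 5) - 6))*1 = ((25 + 0) + (5*6 - 6))*1 = (25 + (30 - 6))*1 = (25 + 24)*1 = 49*1 = 49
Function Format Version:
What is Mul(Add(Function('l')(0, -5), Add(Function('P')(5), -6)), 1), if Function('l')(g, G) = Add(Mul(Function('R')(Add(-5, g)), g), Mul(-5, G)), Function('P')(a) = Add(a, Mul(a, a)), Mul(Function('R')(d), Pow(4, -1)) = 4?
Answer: 49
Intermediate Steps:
Function('R')(d) = 16 (Function('R')(d) = Mul(4, 4) = 16)
Function('P')(a) = Add(a, Pow(a, 2))
Function('l')(g, G) = Add(Mul(-5, G), Mul(16, g)) (Function('l')(g, G) = Add(Mul(16, g), Mul(-5, G)) = Add(Mul(-5, G), Mul(16, g)))
Mul(Add(Function('l')(0, -5), Add(Function('P')(5), -6)), 1) = Mul(Add(Add(Mul(-5, -5), Mul(16, 0)), Add(Mul(5, Add(1, 5)), -6)), 1) = Mul(Add(Add(25, 0), Add(Mul(5, 6), -6)), 1) = Mul(Add(25, Add(30, -6)), 1) = Mul(Add(25, 24), 1) = Mul(49, 1) = 49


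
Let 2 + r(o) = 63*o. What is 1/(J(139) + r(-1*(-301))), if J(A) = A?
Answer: 1/19100 ≈ 5.2356e-5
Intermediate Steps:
r(o) = -2 + 63*o
1/(J(139) + r(-1*(-301))) = 1/(139 + (-2 + 63*(-1*(-301)))) = 1/(139 + (-2 + 63*301)) = 1/(139 + (-2 + 18963)) = 1/(139 + 18961) = 1/19100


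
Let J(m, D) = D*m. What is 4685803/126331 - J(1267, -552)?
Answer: 88358565907/126331 ≈ 6.9942e+5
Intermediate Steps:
4685803/126331 - J(1267, -552) = 4685803/126331 - (-552)*1267 = 4685803*(1/126331) - 1*(-699384) = 4685803/126331 + 699384 = 88358565907/126331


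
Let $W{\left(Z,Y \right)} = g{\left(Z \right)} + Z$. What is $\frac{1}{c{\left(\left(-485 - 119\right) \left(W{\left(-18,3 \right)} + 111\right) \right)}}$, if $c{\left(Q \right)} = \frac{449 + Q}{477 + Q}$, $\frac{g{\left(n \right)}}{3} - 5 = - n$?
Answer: $\frac{97371}{97399} \approx 0.99971$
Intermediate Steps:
$g{\left(n \right)} = 15 - 3 n$ ($g{\left(n \right)} = 15 + 3 \left(- n\right) = 15 - 3 n$)
$W{\left(Z,Y \right)} = 15 - 2 Z$ ($W{\left(Z,Y \right)} = \left(15 - 3 Z\right) + Z = 15 - 2 Z$)
$c{\left(Q \right)} = \frac{449 + Q}{477 + Q}$
$\frac{1}{c{\left(\left(-485 - 119\right) \left(W{\left(-18,3 \right)} + 111\right) \right)}} = \frac{1}{\frac{1}{477 + \left(-485 - 119\right) \left(\left(15 - -36\right) + 111\right)} \left(449 + \left(-485 - 119\right) \left(\left(15 - -36\right) + 111\right)\right)} = \frac{1}{\frac{1}{477 - 604 \left(\left(15 + 36\right) + 111\right)} \left(449 - 604 \left(\left(15 + 36\right) + 111\right)\right)} = \frac{1}{\frac{1}{477 - 604 \left(51 + 111\right)} \left(449 - 604 \left(51 + 111\right)\right)} = \frac{1}{\frac{1}{477 - 97848} \left(449 - 97848\right)} = \frac{1}{\frac{1}{-97371} \left(-97399\right)} = \frac{1}{\left(- \frac{1}{97371}\right) \left(-97399\right)} = \frac{1}{\frac{97399}{97371}} = \frac{97371}{97399}$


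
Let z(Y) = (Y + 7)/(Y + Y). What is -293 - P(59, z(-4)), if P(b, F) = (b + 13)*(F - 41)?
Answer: 2686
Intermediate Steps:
z(Y) = (7 + Y)/(2*Y) (z(Y) = (7 + Y)/((2*Y)) = (7 + Y)*(1/(2*Y)) = (7 + Y)/(2*Y))
P(b, F) = (-41 + F)*(13 + b) (P(b, F) = (13 + b)*(-41 + F) = (-41 + F)*(13 + b))
-293 - P(59, z(-4)) = -293 - (-533 - 41*59 + 13*((½)*(7 - 4)/(-4)) + ((½)*(7 - 4)/(-4))*59) = -293 - (-533 - 2419 + 13*((½)*(-¼)*3) + ((½)*(-¼)*3)*59) = -293 - (-533 - 2419 + 13*(-3/8) - 3/8*59) = -293 - (-533 - 2419 - 39/8 - 177/8) = -293 - 1*(-2979) = -293 + 2979 = 2686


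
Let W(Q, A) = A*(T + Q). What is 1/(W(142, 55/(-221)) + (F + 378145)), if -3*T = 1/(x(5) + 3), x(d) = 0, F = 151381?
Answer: 1989/1053156979 ≈ 1.8886e-6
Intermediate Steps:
T = -1/9 (T = -1/(3*(0 + 3)) = -1/3/3 = -1/3*1/3 = -1/9 ≈ -0.11111)
W(Q, A) = A*(-1/9 + Q)
1/(W(142, 55/(-221)) + (F + 378145)) = 1/((55/(-221))*(-1/9 + 142) + (151381 + 378145)) = 1/((55*(-1/221))*(1277/9) + 529526) = 1/(-55/221*1277/9 + 529526) = 1/(-70235/1989 + 529526) = 1/(1053156979/1989) = 1989/1053156979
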